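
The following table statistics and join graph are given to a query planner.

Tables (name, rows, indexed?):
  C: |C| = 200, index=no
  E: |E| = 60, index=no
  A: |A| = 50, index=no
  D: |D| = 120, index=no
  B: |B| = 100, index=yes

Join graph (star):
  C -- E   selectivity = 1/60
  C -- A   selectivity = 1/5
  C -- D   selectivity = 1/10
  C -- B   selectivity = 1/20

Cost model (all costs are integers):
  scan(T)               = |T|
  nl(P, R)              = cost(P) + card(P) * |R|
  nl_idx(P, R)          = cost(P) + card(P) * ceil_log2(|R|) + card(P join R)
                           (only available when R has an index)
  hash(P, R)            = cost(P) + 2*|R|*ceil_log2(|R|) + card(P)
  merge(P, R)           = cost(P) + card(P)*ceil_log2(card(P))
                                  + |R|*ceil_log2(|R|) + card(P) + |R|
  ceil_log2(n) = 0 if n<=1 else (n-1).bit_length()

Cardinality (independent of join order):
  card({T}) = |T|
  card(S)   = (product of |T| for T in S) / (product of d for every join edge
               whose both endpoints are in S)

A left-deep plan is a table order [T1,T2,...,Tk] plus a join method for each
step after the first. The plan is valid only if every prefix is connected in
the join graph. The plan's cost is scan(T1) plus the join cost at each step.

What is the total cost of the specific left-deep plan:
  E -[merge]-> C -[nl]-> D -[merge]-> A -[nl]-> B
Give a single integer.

step 1: scan E: cost=60, card=60
step 2: join C via merge
    card(P join C) = 60*200/(60) = 200
    cost = 60 + 60*6 + 200*8 + 60 + 200 = 2280
step 3: join D via nl
    card(P join D) = 200*120/(10) = 2400
    cost = 2280 + 200*120 = 26280
step 4: join A via merge
    card(P join A) = 2400*50/(5) = 24000
    cost = 26280 + 2400*12 + 50*6 + 2400 + 50 = 57830
step 5: join B via nl
    card(P join B) = 24000*100/(20) = 120000
    cost = 57830 + 24000*100 = 2457830

2457830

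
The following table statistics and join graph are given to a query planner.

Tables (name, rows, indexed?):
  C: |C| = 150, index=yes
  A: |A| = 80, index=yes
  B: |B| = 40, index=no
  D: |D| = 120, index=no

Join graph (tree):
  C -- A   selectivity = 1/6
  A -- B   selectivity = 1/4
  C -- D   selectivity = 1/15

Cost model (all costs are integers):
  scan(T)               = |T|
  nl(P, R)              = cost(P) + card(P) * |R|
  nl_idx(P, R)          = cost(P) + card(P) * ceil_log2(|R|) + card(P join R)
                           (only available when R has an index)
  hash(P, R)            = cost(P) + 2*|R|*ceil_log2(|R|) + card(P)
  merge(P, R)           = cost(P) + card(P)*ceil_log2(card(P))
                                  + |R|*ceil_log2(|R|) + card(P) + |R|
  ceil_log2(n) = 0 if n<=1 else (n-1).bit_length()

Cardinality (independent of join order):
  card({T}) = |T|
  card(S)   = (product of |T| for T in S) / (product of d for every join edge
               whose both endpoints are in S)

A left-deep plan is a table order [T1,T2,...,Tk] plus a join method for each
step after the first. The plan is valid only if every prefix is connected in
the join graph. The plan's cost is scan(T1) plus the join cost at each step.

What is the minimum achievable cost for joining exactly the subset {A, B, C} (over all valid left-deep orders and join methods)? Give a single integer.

Selinger DP over subsets of {A,B,C}:
  {C}: scan cost=150, card=150
  {A}: scan cost=80, card=80
  {B}: scan cost=40, card=40
  {AC}: card=2000; try (A,hash)→1420, (C,merge)→2070, (A,merge)→2140, (C,hash)→2560, (C,nl_idx)→2720, (A,nl_idx)→3200 …(+2); best=1420 via (A,hash)
  {AB}: card=800; try (B,hash)→640, (A,merge)→960, (B,merge)→1000, (A,nl_idx)→1120, (A,hash)→1200, (A,nl)→3240 …(+1); best=640 via (B,hash)
  {ABC}: card=20000; try (C,hash)→3840, (B,hash)→3900, (C,merge)→10790, (B,merge)→25700, (C,nl_idx)→27040, (B,nl)→81420 …(+1); best=3840 via (C,hash)

3840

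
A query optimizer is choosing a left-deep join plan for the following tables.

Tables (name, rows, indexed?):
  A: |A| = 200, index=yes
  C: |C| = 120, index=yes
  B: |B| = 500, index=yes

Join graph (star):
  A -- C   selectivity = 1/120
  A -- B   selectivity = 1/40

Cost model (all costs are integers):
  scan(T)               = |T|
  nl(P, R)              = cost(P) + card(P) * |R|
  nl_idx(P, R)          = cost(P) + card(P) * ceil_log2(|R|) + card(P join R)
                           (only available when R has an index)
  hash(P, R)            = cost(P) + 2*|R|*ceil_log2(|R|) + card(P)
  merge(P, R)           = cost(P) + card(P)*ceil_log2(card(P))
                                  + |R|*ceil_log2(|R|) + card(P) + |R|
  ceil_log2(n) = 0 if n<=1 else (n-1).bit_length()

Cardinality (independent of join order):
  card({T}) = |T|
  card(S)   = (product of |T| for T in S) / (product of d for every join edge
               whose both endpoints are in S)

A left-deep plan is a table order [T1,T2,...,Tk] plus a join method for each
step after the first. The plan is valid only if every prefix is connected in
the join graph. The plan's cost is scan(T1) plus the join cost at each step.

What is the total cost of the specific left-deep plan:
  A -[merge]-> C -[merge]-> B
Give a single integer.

step 1: scan A: cost=200, card=200
step 2: join C via merge
    card(P join C) = 200*120/(120) = 200
    cost = 200 + 200*8 + 120*7 + 200 + 120 = 2960
step 3: join B via merge
    card(P join B) = 200*500/(40) = 2500
    cost = 2960 + 200*8 + 500*9 + 200 + 500 = 9760

9760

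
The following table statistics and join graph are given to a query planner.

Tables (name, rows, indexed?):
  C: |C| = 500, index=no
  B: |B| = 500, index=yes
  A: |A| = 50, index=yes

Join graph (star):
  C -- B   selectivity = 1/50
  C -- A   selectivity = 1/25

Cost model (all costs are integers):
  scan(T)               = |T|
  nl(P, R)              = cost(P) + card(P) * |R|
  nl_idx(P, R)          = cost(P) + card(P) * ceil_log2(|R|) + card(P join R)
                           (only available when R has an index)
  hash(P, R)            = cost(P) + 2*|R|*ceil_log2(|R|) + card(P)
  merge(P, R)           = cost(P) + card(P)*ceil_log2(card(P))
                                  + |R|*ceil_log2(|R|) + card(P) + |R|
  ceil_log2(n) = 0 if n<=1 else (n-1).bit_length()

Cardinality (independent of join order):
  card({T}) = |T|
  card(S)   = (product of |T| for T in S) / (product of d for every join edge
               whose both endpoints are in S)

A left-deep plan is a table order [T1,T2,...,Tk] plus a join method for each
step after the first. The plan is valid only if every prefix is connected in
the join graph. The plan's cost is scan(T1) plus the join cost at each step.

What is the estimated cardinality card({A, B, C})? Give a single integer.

Tables in S: A(50), B(500), C(500)
Edges inside S: C-B(d=50), C-A(d=25)
numerator = 50 * 500 * 500 = 12500000
denominator = 50 * 25 = 1250
card(S) = 12500000 / 1250 = 10000

10000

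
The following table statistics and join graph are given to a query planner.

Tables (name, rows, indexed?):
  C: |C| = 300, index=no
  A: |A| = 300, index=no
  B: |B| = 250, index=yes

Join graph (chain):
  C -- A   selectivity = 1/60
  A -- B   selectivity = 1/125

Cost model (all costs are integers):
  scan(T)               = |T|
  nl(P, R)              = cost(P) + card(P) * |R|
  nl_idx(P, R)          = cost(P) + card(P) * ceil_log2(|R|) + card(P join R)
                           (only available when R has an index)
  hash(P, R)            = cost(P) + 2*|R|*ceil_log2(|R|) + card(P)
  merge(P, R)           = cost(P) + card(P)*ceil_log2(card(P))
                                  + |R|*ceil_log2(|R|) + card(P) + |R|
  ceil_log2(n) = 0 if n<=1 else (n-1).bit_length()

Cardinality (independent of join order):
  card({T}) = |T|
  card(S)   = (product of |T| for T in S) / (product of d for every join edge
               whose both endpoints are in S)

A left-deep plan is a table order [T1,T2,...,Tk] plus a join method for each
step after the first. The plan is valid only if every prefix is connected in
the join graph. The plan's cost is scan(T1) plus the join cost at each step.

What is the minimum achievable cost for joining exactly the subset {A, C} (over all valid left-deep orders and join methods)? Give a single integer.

Selinger DP over subsets of {A,C}:
  {C}: scan cost=300, card=300
  {A}: scan cost=300, card=300
  {AC}: card=1500; try (C,hash)→6000, (A,hash)→6000, (C,merge)→6300, (A,merge)→6300, (C,nl)→90300, (A,nl)→90300; best=6000 via (C,hash)

6000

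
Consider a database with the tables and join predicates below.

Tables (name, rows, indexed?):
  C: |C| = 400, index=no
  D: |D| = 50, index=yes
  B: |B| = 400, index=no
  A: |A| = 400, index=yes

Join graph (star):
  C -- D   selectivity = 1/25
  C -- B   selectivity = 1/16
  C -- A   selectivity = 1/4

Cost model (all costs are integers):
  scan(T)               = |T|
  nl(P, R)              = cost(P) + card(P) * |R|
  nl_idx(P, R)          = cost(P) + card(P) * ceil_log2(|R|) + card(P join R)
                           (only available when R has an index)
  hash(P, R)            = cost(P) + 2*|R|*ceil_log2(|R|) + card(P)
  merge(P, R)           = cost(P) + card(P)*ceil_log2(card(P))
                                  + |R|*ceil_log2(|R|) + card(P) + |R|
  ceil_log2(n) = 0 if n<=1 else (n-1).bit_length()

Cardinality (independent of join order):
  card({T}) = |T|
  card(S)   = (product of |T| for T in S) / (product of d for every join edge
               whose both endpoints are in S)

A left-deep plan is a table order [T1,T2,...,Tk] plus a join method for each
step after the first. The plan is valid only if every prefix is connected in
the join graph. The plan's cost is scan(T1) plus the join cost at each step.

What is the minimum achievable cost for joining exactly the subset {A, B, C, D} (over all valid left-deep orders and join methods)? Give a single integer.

36600

Selinger DP over subsets of {A,B,C,D}:
  {C}: scan cost=400, card=400
  {D}: scan cost=50, card=50
  {B}: scan cost=400, card=400
  {A}: scan cost=400, card=400
  {CD}: card=800; try (D,hash)→1400, (D,nl_idx)→3600, (C,merge)→4400, (D,merge)→4750, (C,hash)→7300, (C,nl)→20050 …(+1); best=1400 via (D,hash)
  {BC}: card=10000; try (C,hash)→8000, (B,hash)→8000, (C,merge)→8400, (B,merge)→8400, (C,nl)→160400, (B,nl)→160400; best=8000 via (C,hash)
  {AC}: card=40000; try (C,hash)→8000, (A,hash)→8000, (C,merge)→8400, (A,merge)→8400, (A,nl_idx)→44000, (C,nl)→160400 …(+1); best=8000 via (C,hash)
  {BCD}: card=20000; try (B,hash)→9400, (B,merge)→14200, (D,hash)→18600, (D,nl_idx)→88000, (D,merge)→158350, (B,nl)→321400 …(+1); best=9400 via (B,hash)
  {ACD}: card=80000; try (A,hash)→9400, (A,merge)→14200, (D,hash)→48600, (A,nl_idx)→88600, (A,nl)→321400, (D,nl_idx)→328000 …(+2); best=9400 via (A,hash)
  {ABC}: card=1000000; try (A,hash)→25200, (B,hash)→55200, (A,merge)→162000, (B,merge)→692000, (A,nl_idx)→1098000, (A,nl)→4008000 …(+1); best=25200 via (A,hash)
  {ABCD}: card=2000000; try (A,hash)→36600, (B,hash)→96600, (A,merge)→333400, (D,hash)→1025800, (B,merge)→1453400, (A,nl_idx)→2189400 …(+5); best=36600 via (A,hash)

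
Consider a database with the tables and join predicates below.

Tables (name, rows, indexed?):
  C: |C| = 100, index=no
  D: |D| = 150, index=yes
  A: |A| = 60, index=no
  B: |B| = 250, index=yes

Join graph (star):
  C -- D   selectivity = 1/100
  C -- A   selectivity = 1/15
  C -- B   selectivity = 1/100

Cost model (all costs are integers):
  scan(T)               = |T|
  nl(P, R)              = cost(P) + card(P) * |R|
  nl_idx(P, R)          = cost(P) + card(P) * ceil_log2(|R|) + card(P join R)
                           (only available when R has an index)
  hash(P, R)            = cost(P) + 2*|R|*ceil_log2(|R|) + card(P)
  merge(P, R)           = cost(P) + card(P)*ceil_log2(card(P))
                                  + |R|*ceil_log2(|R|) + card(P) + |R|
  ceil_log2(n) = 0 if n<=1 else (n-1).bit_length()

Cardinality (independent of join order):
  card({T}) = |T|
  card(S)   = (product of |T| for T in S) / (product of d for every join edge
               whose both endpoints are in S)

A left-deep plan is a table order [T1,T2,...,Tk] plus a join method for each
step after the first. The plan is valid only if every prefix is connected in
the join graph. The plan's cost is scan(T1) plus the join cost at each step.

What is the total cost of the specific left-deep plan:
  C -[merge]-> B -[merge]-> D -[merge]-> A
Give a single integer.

step 1: scan C: cost=100, card=100
step 2: join B via merge
    card(P join B) = 100*250/(100) = 250
    cost = 100 + 100*7 + 250*8 + 100 + 250 = 3150
step 3: join D via merge
    card(P join D) = 250*150/(100) = 375
    cost = 3150 + 250*8 + 150*8 + 250 + 150 = 6750
step 4: join A via merge
    card(P join A) = 375*60/(15) = 1500
    cost = 6750 + 375*9 + 60*6 + 375 + 60 = 10920

10920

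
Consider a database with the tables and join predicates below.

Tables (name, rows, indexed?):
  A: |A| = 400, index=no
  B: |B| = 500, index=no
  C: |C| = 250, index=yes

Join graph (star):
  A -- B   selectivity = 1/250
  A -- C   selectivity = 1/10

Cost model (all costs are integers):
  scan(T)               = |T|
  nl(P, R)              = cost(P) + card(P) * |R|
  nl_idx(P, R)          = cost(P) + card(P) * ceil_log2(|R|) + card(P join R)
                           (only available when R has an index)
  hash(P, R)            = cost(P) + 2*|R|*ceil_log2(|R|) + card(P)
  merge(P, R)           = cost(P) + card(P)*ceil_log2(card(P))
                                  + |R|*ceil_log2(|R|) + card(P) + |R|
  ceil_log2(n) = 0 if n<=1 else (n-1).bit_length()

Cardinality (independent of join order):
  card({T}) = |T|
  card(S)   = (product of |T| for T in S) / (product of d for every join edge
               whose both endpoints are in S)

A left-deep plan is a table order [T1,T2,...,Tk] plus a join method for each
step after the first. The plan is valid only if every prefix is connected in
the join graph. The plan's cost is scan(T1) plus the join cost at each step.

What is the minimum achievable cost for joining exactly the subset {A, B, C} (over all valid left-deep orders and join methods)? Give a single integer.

13000

Selinger DP over subsets of {A,B,C}:
  {A}: scan cost=400, card=400
  {B}: scan cost=500, card=500
  {C}: scan cost=250, card=250
  {AB}: card=800; try (A,hash)→8200, (B,merge)→9400, (A,merge)→9500, (B,hash)→9800, (B,nl)→200400, (A,nl)→200500; best=8200 via (A,hash)
  {AC}: card=10000; try (C,hash)→4800, (A,merge)→6500, (C,merge)→6650, (A,hash)→7700, (C,nl_idx)→13600, (A,nl)→100250 …(+1); best=4800 via (C,hash)
  {ABC}: card=20000; try (C,hash)→13000, (C,merge)→19250, (B,hash)→23800, (C,nl_idx)→34600, (B,merge)→159800, (C,nl)→208200 …(+1); best=13000 via (C,hash)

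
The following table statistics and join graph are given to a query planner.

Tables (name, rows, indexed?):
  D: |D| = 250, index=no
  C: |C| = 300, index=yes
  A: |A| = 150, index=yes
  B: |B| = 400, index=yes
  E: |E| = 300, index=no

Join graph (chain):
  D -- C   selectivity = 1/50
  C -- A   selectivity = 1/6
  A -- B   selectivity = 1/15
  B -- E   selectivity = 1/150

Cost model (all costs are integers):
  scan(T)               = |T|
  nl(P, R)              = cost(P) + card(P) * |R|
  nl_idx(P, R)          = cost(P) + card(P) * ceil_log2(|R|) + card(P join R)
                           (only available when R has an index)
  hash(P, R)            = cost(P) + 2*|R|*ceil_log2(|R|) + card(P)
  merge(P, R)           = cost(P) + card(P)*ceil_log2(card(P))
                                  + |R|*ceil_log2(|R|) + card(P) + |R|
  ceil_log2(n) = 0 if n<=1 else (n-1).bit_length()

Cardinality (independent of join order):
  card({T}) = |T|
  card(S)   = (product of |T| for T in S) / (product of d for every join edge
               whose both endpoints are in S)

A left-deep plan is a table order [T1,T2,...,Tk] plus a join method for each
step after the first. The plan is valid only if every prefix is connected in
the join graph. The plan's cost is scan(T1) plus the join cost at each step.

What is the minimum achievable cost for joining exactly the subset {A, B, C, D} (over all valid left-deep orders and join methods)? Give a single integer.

Selinger DP over subsets of {A,B,C,D}:
  {D}: scan cost=250, card=250
  {C}: scan cost=300, card=300
  {A}: scan cost=150, card=150
  {B}: scan cost=400, card=400
  {CD}: card=1500; try (C,nl_idx)→4000, (D,hash)→4600, (C,merge)→5500, (D,merge)→5550, (C,hash)→5900, (C,nl)→75250 …(+1); best=4000 via (C,nl_idx)
  {AC}: card=7500; try (A,hash)→3000, (C,merge)→4500, (A,merge)→4650, (C,hash)→5700, (C,nl_idx)→9000, (A,nl_idx)→10200 …(+2); best=3000 via (A,hash)
  {AB}: card=4000; try (A,hash)→3200, (B,merge)→5500, (B,nl_idx)→5500, (A,merge)→5750, (B,hash)→7500, (A,nl_idx)→7600 …(+2); best=3200 via (A,hash)
  {ACD}: card=37500; try (A,hash)→7900, (D,hash)→14500, (A,merge)→23350, (A,nl_idx)→53500, (D,merge)→110250, (A,nl)→229000 …(+1); best=7900 via (A,hash)
  {ABC}: card=200000; try (C,hash)→12600, (B,hash)→17700, (C,merge)→58200, (B,merge)→112000, (C,nl_idx)→239200, (B,nl_idx)→270500 …(+2); best=12600 via (C,hash)
  {ABCD}: card=1000000; try (B,hash)→52600, (D,hash)→216600, (B,merge)→649400, (B,nl_idx)→1345400, (D,merge)→3814850, (B,nl)→15007900 …(+1); best=52600 via (B,hash)

52600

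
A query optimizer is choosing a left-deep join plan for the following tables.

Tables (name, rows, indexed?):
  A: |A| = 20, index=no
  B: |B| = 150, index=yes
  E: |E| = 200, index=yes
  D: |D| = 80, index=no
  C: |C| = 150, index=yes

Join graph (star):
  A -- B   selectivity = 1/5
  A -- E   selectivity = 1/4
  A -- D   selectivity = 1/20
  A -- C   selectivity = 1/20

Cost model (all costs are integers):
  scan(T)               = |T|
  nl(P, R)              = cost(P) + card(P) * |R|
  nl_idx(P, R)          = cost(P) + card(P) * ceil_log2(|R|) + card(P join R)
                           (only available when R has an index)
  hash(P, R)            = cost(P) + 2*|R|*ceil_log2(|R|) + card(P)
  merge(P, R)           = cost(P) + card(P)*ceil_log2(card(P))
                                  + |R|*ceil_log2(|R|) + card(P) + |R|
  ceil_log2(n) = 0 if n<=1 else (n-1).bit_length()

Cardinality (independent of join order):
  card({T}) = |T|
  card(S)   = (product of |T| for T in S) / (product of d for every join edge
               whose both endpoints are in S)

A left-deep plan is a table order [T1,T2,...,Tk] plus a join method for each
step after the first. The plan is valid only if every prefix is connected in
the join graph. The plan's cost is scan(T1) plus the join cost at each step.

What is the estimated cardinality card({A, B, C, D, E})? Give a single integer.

900000

Tables in S: A(20), B(150), C(150), D(80), E(200)
Edges inside S: A-B(d=5), A-E(d=4), A-D(d=20), A-C(d=20)
numerator = 20 * 150 * 150 * 80 * 200 = 7200000000
denominator = 5 * 4 * 20 * 20 = 8000
card(S) = 7200000000 / 8000 = 900000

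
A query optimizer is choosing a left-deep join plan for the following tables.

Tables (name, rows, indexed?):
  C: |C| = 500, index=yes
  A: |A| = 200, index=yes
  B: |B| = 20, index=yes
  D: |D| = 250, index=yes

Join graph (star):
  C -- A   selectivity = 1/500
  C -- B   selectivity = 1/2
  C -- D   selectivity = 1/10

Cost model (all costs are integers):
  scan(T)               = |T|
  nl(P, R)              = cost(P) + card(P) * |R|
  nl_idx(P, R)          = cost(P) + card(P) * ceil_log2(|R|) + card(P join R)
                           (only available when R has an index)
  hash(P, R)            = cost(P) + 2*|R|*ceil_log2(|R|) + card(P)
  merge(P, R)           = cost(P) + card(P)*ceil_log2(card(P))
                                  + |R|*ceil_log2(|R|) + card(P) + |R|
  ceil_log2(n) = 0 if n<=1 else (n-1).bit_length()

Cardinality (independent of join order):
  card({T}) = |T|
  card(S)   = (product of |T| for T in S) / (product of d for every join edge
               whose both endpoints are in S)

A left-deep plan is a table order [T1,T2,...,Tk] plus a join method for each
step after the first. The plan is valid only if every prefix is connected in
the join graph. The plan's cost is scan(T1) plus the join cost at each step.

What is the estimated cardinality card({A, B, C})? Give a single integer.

Tables in S: A(200), B(20), C(500)
Edges inside S: C-A(d=500), C-B(d=2)
numerator = 200 * 20 * 500 = 2000000
denominator = 500 * 2 = 1000
card(S) = 2000000 / 1000 = 2000

2000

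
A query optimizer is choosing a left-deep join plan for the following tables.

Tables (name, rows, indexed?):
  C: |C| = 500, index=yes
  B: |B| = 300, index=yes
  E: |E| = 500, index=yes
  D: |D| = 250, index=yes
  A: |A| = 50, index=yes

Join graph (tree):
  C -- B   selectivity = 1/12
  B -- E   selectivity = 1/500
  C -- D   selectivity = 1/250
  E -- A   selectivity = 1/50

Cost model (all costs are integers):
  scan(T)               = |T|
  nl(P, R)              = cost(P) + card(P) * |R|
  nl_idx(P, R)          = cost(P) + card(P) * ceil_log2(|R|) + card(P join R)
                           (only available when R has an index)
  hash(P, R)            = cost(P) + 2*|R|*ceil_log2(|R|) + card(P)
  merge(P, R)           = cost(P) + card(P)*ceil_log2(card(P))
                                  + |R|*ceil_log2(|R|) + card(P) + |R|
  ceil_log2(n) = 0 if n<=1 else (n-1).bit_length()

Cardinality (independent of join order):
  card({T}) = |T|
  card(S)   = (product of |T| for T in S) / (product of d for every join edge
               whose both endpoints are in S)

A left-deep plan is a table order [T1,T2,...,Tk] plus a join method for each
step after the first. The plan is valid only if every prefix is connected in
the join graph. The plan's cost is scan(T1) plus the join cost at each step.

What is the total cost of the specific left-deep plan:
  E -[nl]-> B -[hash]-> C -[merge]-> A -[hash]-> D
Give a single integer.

step 1: scan E: cost=500, card=500
step 2: join B via nl
    card(P join B) = 500*300/(500) = 300
    cost = 500 + 500*300 = 150500
step 3: join C via hash
    card(P join C) = 300*500/(12) = 12500
    cost = 150500 + 2*500*9 + 300 = 159800
step 4: join A via merge
    card(P join A) = 12500*50/(50) = 12500
    cost = 159800 + 12500*14 + 50*6 + 12500 + 50 = 347650
step 5: join D via hash
    card(P join D) = 12500*250/(250) = 12500
    cost = 347650 + 2*250*8 + 12500 = 364150

364150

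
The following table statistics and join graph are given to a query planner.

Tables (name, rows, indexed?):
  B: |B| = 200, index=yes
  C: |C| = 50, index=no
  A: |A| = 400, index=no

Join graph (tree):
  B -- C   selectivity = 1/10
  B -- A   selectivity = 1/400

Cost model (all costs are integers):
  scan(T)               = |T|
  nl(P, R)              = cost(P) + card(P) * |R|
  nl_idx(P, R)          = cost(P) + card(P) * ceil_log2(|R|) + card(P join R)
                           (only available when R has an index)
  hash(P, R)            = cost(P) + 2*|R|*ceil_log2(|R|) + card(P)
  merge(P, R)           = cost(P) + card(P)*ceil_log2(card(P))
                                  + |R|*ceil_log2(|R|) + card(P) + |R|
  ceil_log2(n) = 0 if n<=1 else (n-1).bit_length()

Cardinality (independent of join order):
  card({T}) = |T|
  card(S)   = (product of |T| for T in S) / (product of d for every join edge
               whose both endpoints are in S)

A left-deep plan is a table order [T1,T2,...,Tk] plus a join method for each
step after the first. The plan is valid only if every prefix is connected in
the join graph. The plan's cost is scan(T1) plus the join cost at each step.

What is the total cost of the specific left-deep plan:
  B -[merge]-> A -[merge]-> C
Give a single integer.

8150

step 1: scan B: cost=200, card=200
step 2: join A via merge
    card(P join A) = 200*400/(400) = 200
    cost = 200 + 200*8 + 400*9 + 200 + 400 = 6000
step 3: join C via merge
    card(P join C) = 200*50/(10) = 1000
    cost = 6000 + 200*8 + 50*6 + 200 + 50 = 8150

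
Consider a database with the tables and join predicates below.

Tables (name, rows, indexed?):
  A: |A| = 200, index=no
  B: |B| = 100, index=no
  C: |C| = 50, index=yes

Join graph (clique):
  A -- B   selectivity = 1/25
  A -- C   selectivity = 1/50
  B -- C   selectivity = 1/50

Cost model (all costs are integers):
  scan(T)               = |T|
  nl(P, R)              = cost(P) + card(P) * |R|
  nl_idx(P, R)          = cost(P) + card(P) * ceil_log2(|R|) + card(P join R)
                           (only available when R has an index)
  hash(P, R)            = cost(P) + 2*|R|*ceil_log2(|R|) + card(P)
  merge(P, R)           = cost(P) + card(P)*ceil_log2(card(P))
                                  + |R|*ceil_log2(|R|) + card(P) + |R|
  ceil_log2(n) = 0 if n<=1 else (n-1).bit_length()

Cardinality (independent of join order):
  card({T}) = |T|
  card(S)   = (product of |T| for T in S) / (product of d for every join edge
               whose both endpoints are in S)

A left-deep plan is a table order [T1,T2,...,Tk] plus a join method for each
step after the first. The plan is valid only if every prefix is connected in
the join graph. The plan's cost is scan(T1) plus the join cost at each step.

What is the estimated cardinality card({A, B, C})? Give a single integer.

Tables in S: A(200), B(100), C(50)
Edges inside S: A-B(d=25), A-C(d=50), B-C(d=50)
numerator = 200 * 100 * 50 = 1000000
denominator = 25 * 50 * 50 = 62500
card(S) = 1000000 / 62500 = 16

16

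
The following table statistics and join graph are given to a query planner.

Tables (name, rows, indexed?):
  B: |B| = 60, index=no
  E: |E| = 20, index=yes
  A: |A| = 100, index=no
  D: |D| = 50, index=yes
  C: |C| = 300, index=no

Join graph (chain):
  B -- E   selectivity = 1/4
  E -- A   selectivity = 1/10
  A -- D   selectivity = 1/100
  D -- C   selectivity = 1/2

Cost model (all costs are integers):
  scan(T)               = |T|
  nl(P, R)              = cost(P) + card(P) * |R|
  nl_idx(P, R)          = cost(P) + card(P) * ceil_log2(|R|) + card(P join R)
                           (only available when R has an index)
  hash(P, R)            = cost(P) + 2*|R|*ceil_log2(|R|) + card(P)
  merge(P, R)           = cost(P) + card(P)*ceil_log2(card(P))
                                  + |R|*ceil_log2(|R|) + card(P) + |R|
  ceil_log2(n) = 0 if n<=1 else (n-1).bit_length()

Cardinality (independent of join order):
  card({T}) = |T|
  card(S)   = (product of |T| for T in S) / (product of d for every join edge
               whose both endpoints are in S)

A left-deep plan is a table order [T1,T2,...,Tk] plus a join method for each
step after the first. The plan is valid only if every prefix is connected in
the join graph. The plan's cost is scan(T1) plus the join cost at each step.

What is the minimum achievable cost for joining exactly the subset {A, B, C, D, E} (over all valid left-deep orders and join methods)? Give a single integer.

8720

Selinger DP over subsets of {A,B,C,D,E}:
  {B}: scan cost=60, card=60
  {E}: scan cost=20, card=20
  {A}: scan cost=100, card=100
  {D}: scan cost=50, card=50
  {C}: scan cost=300, card=300
  {BE}: card=300; try (E,hash)→320, (B,merge)→560, (E,merge)→600, (E,nl_idx)→660, (B,hash)→760, (B,nl)→1220 …(+1); best=320 via (E,hash)
  {AE}: card=200; try (E,hash)→400, (E,nl_idx)→800, (A,merge)→940, (E,merge)→1020, (A,hash)→1440, (A,nl)→2020 …(+1); best=400 via (E,hash)
  {AD}: card=50; try (D,nl_idx)→750, (D,hash)→800, (A,merge)→1200, (D,merge)→1250, (A,hash)→1500, (A,nl)→5050 …(+1); best=750 via (D,nl_idx)
  {CD}: card=7500; try (D,hash)→1200, (C,merge)→3400, (D,merge)→3650, (C,hash)→5500, (D,nl_idx)→9600, (C,nl)→15050 …(+1); best=1200 via (D,hash)
  {ABE}: card=3000; try (B,hash)→1320, (A,hash)→2020, (B,merge)→2620, (A,merge)→4120, (B,nl)→12400, (A,nl)→30320; best=1320 via (B,hash)
  {ADE}: card=100; try (E,hash)→1000, (E,nl_idx)→1100, (D,hash)→1200, (E,merge)→1220, (D,nl_idx)→1700, (E,nl)→1750 …(+2); best=1000 via (E,hash)
  {ACD}: card=7500; try (C,merge)→4100, (C,hash)→6200, (A,hash)→10100, (C,nl)→15750, (A,merge)→107000, (A,nl)→751200; best=4100 via (C,merge)
  {ABDE}: card=1500; try (B,hash)→1820, (B,merge)→2220, (D,hash)→4920, (B,nl)→7000, (D,nl_idx)→20820, (D,merge)→40670 …(+1); best=1820 via (B,hash)
  {ACDE}: card=15000; try (C,merge)→4800, (C,hash)→6500, (E,hash)→11800, (C,nl)→31000, (E,nl_idx)→56600, (E,merge)→109220 …(+1); best=4800 via (C,merge)
  {ABCDE}: card=225000; try (C,hash)→8720, (B,hash)→20520, (C,merge)→22820, (B,merge)→230220, (C,nl)→451820, (B,nl)→904800; best=8720 via (C,hash)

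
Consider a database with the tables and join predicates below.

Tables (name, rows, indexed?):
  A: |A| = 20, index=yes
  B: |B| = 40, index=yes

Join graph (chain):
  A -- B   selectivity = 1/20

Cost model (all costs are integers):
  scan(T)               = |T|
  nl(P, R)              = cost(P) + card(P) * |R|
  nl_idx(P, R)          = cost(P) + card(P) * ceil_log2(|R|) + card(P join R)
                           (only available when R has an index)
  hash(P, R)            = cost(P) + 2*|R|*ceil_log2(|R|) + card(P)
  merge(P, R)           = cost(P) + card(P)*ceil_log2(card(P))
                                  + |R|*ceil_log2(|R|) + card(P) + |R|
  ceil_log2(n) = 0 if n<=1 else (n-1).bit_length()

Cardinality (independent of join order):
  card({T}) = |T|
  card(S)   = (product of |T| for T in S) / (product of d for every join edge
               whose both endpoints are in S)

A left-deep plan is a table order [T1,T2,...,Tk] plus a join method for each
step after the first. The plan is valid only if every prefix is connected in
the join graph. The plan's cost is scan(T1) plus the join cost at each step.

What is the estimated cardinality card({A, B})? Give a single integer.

Tables in S: A(20), B(40)
Edges inside S: A-B(d=20)
numerator = 20 * 40 = 800
denominator = 20 = 20
card(S) = 800 / 20 = 40

40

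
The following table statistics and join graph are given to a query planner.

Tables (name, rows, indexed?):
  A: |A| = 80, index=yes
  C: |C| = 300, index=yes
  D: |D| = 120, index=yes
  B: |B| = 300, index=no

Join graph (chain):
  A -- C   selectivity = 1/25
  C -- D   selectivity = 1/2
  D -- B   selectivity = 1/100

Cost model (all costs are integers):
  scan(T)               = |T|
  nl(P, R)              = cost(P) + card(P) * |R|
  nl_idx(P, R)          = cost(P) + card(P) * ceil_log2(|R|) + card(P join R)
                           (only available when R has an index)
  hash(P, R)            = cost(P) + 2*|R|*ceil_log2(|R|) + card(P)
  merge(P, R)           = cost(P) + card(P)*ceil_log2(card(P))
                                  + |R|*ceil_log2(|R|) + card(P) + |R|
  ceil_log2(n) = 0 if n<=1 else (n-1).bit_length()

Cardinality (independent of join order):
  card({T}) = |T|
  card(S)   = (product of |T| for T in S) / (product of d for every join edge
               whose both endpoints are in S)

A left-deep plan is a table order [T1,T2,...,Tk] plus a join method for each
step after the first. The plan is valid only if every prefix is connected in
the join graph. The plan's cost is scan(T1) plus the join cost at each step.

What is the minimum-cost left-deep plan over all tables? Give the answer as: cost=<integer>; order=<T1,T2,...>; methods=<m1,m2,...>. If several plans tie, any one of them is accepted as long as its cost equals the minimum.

Selinger DP (subsets sized 1..n):
  {A}: scan cost=80, card=80
  {C}: scan cost=300, card=300
  {D}: scan cost=120, card=120
  {B}: scan cost=300, card=300
  {AC}: card=960; try (A,hash)→1720, (C,nl_idx)→1760, (A,nl_idx)→3360, (C,merge)→3720, (A,merge)→3940, (C,hash)→5560 …(+2); best=1720 via (A,hash)
  {CD}: card=18000; try (D,hash)→2280, (C,merge)→4080, (D,merge)→4260, (C,hash)→5640, (C,nl_idx)→19200, (D,nl_idx)→20400 …(+2); best=2280 via (D,hash)
  {BD}: card=360; try (D,hash)→2280, (D,nl_idx)→2760, (B,merge)→4080, (D,merge)→4260, (B,hash)→5640, (B,nl)→36120 …(+1); best=2280 via (D,hash)
  {ACD}: card=57600; try (D,hash)→4360, (D,merge)→13240, (A,hash)→21400, (D,nl_idx)→66040, (D,nl)→116920, (A,nl_idx)→185880 …(+2); best=4360 via (D,hash)
  {BCD}: card=54000; try (C,hash)→8040, (C,merge)→8880, (B,hash)→25680, (C,nl_idx)→59520, (C,nl)→110280, (B,merge)→293280 …(+1); best=8040 via (C,hash)
  {ABCD}: card=172800; try (A,hash)→63160, (B,hash)→67360, (A,nl_idx)→558840, (A,merge)→926680, (B,merge)→986560, (A,nl)→4328040 …(+1); best=63160 via (A,hash)

cost=63160; order=B,D,C,A; methods=hash,hash,hash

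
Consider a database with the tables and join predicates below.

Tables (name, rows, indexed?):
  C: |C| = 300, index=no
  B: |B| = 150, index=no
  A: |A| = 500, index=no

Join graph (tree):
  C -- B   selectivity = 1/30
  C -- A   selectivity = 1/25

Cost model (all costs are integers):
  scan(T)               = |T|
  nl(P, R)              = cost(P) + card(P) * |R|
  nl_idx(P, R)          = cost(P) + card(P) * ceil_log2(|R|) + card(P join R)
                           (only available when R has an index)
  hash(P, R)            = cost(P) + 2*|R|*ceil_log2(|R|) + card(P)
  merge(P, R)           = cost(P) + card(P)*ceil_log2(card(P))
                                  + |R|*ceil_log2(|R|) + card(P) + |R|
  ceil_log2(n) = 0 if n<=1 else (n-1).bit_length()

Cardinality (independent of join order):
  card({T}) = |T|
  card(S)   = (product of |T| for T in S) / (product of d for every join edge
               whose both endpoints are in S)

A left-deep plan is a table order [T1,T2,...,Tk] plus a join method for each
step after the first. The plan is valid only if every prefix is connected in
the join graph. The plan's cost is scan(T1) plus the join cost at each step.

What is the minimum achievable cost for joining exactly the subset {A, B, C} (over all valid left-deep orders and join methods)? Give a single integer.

13500

Selinger DP over subsets of {A,B,C}:
  {C}: scan cost=300, card=300
  {B}: scan cost=150, card=150
  {A}: scan cost=500, card=500
  {BC}: card=1500; try (B,hash)→3000, (C,merge)→4500, (B,merge)→4650, (C,hash)→5700, (C,nl)→45150, (B,nl)→45300; best=3000 via (B,hash)
  {AC}: card=6000; try (C,hash)→6400, (A,merge)→8300, (C,merge)→8500, (A,hash)→9600, (A,nl)→150300, (C,nl)→150500; best=6400 via (C,hash)
  {ABC}: card=30000; try (A,hash)→13500, (B,hash)→14800, (A,merge)→26000, (B,merge)→91750, (A,nl)→753000, (B,nl)→906400; best=13500 via (A,hash)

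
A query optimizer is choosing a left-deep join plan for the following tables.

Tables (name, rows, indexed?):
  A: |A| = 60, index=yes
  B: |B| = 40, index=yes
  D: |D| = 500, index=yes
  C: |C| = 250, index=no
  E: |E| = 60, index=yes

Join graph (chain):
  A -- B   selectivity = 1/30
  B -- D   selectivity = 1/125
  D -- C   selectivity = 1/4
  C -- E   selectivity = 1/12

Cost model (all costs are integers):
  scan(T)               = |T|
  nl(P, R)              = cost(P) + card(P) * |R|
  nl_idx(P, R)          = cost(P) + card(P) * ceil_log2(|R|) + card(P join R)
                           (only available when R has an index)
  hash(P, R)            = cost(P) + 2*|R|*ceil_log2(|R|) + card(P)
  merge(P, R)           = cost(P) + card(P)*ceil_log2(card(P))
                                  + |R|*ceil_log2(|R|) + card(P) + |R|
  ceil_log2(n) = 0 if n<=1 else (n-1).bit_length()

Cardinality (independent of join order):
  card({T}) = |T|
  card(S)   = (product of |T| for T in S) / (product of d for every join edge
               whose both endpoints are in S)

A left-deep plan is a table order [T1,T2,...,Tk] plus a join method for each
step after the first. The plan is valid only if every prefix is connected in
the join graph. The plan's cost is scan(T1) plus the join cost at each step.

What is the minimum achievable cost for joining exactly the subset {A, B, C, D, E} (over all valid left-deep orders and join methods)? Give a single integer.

26440

Selinger DP over subsets of {A,B,C,D,E}:
  {A}: scan cost=60, card=60
  {B}: scan cost=40, card=40
  {D}: scan cost=500, card=500
  {C}: scan cost=250, card=250
  {E}: scan cost=60, card=60
  {AB}: card=80; try (A,nl_idx)→360, (B,nl_idx)→500, (B,hash)→600, (A,merge)→740, (B,merge)→760, (A,hash)→800 …(+2); best=360 via (A,nl_idx)
  {BD}: card=160; try (D,nl_idx)→560, (B,hash)→1480, (B,nl_idx)→3660, (D,merge)→5320, (B,merge)→5780, (D,hash)→9080 …(+2); best=560 via (D,nl_idx)
  {CD}: card=31250; try (C,hash)→5000, (D,merge)→7500, (C,merge)→7750, (D,hash)→9500, (D,nl_idx)→33750, (D,nl)→125250 …(+1); best=5000 via (C,hash)
  {CE}: card=1250; try (E,hash)→1220, (C,merge)→2730, (E,merge)→2920, (E,nl_idx)→3000, (C,hash)→4120, (C,nl)→15060 …(+1); best=1220 via (E,hash)
  {ABD}: card=320; try (D,nl_idx)→1400, (A,hash)→1440, (A,nl_idx)→1840, (A,merge)→2420, (D,merge)→6000, (D,hash)→9440 …(+2); best=1400 via (D,nl_idx)
  {BCD}: card=10000; try (C,merge)→4250, (C,hash)→4720, (B,hash)→36730, (C,nl)→40560, (B,nl_idx)→202500, (B,merge)→505280 …(+1); best=4250 via (C,merge)
  {CDE}: card=156250; try (D,hash)→11470, (D,merge)→21220, (E,hash)→36970, (D,nl_idx)→168720, (E,nl_idx)→348750, (E,merge)→505420 …(+2); best=11470 via (D,hash)
  {ABCD}: card=20000; try (C,hash)→5720, (C,merge)→6850, (A,hash)→14970, (C,nl)→81400, (A,nl_idx)→84250, (A,merge)→154670 …(+1); best=5720 via (C,hash)
  {BCDE}: card=50000; try (E,hash)→14970, (E,nl_idx)→114250, (E,merge)→154670, (B,hash)→168200, (E,nl)→604250, (B,nl_idx)→998970 …(+2); best=14970 via (E,hash)
  {ABCDE}: card=100000; try (E,hash)→26440, (A,hash)→65690, (E,nl_idx)→225720, (E,merge)→326140, (A,nl_idx)→414970, (A,merge)→865390 …(+2); best=26440 via (E,hash)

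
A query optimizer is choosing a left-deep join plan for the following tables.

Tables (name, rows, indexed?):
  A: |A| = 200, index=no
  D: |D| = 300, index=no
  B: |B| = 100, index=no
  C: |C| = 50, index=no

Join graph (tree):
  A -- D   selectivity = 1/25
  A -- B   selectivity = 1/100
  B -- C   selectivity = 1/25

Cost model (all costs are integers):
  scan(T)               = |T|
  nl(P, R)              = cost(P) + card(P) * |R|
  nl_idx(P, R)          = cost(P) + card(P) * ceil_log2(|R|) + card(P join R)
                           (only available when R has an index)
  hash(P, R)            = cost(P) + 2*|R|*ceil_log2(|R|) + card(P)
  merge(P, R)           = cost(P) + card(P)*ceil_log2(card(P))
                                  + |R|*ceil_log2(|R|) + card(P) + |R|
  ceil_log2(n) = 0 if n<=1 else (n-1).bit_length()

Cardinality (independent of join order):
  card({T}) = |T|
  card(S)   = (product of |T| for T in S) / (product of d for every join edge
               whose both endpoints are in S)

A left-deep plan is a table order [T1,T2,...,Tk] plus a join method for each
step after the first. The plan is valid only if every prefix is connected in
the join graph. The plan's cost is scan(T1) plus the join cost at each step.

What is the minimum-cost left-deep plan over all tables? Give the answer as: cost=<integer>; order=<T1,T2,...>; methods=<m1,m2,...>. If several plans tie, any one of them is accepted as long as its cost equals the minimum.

cost=8400; order=A,B,C,D; methods=hash,hash,hash

Selinger DP (subsets sized 1..n):
  {A}: scan cost=200, card=200
  {D}: scan cost=300, card=300
  {B}: scan cost=100, card=100
  {C}: scan cost=50, card=50
  {AD}: card=2400; try (A,hash)→3800, (D,merge)→5000, (A,merge)→5100, (D,hash)→5800, (D,nl)→60200, (A,nl)→60300; best=3800 via (A,hash)
  {AB}: card=200; try (B,hash)→1800, (A,merge)→2700, (B,merge)→2800, (A,hash)→3400, (A,nl)→20100, (B,nl)→20200; best=1800 via (B,hash)
  {BC}: card=200; try (C,hash)→800, (B,merge)→1200, (C,merge)→1250, (B,hash)→1500, (B,nl)→5050, (C,nl)→5100; best=800 via (C,hash)
  {ABD}: card=2400; try (D,merge)→6600, (D,hash)→7400, (B,hash)→7600, (B,merge)→35800, (D,nl)→61800, (B,nl)→243800; best=6600 via (D,merge)
  {ABC}: card=400; try (C,hash)→2600, (C,merge)→3950, (A,hash)→4200, (A,merge)→4400, (C,nl)→11800, (A,nl)→40800; best=2600 via (C,hash)
  {ABCD}: card=4800; try (D,hash)→8400, (D,merge)→9600, (C,hash)→9600, (C,merge)→38150, (D,nl)→122600, (C,nl)→126600; best=8400 via (D,hash)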